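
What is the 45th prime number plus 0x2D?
The 45th prime number = 197
Convert 0x2D (hexadecimal) → 2×16 + 13 = 45 (decimal)
Compute 197 + 45 = 242
242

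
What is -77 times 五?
Convert 五 (Chinese numeral) → 5 (decimal)
Compute -77 × 5 = -385
-385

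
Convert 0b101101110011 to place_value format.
Convert 0b101101110011 (binary) → 2048 + 512 + 256 + 64 + 32 + 16 + 2 + 1 = 2931 (decimal)
Convert 2931 (decimal) → 2931 = 2×1000 + 9×100 + 3×10 + 1 → 2 thousands, 9 hundreds, 3 tens, 1 one (place-value notation)
2 thousands, 9 hundreds, 3 tens, 1 one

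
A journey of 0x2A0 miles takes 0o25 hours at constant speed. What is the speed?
Convert 0x2A0 (hexadecimal) → 2×256 + 10×16 = 672 (decimal)
Convert 0o25 (octal) → 2×8 + 5 = 21 (decimal)
Compute 672 ÷ 21 = 32
32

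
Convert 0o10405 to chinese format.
Convert 0o10405 (octal) → 1×4096 + 4×64 + 5 = 4357 (decimal)
Convert 4357 (decimal) → 4357 = 4×1000 + 3×100 + 5×10 + 7 → 四千三百五十七 (Chinese numeral)
四千三百五十七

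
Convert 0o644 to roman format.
Convert 0o644 (octal) → 6×64 + 4×8 + 4 = 420 (decimal)
Convert 420 (decimal) → 420 = 400 + 10 + 10 → CDXX (Roman numeral)
CDXX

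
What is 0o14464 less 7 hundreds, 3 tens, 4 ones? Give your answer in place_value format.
Convert 0o14464 (octal) → 1×4096 + 4×512 + 4×64 + 6×8 + 4 = 6452 (decimal)
Convert 7 hundreds, 3 tens, 4 ones (place-value notation) → 7×100 + 3×10 + 4 = 734 (decimal)
Compute 6452 - 734 = 5718
Convert 5718 (decimal) → 5718 = 5×1000 + 7×100 + 1×10 + 8 → 5 thousands, 7 hundreds, 1 ten, 8 ones (place-value notation)
5 thousands, 7 hundreds, 1 ten, 8 ones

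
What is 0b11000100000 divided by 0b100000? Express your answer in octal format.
Convert 0b11000100000 (binary) → 1024 + 512 + 32 = 1568 (decimal)
Convert 0b100000 (binary) → 32 (decimal)
Compute 1568 ÷ 32 = 49
Convert 49 (decimal) → 49 = 6×8 + 1 → 0o61 (octal)
0o61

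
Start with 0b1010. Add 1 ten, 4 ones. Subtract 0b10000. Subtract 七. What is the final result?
Convert 0b1010 (binary) → 8 + 2 = 10 (decimal)
Start: 10
Convert 1 ten, 4 ones (place-value notation) → 1×10 + 4 = 14 (decimal)
10 + 14 = 24
Convert 0b10000 (binary) → 16 (decimal)
24 - 16 = 8
Convert 七 (Chinese numeral) → 7 (decimal)
8 - 7 = 1
1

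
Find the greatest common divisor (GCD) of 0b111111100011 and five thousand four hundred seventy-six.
Convert 0b111111100011 (binary) → 2048 + 1024 + 512 + 256 + 128 + 64 + 32 + 2 + 1 = 4067 (decimal)
Convert five thousand four hundred seventy-six (English words) → 5×1000 + 4×100 + 76 = 5476 (decimal)
Compute gcd(4067, 5476) = 1
1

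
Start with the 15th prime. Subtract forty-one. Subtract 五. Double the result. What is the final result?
Convert the 15th prime (prime index) → 47 (decimal)
Start: 47
Convert forty-one (English words) → 41 (decimal)
47 - 41 = 6
Convert 五 (Chinese numeral) → 5 (decimal)
6 - 5 = 1
1 × 2 = 2
2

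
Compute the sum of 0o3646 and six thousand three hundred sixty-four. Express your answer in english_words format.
Convert 0o3646 (octal) → 3×512 + 6×64 + 4×8 + 6 = 1958 (decimal)
Convert six thousand three hundred sixty-four (English words) → 6×1000 + 3×100 + 64 = 6364 (decimal)
Compute 1958 + 6364 = 8322
Convert 8322 (decimal) → 8322 = 8×1000 + 3×100 + 22 → eight thousand three hundred twenty-two (English words)
eight thousand three hundred twenty-two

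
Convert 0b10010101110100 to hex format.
Convert 0b10010101110100 (binary) → 8192 + 1024 + 256 + 64 + 32 + 16 + 4 = 9588 (decimal)
Convert 9588 (decimal) → 9588 = 2×4096 + 5×256 + 7×16 + 4 → 0x2574 (hexadecimal)
0x2574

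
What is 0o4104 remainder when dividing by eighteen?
Convert 0o4104 (octal) → 4×512 + 1×64 + 4 = 2116 (decimal)
Convert eighteen (English words) → 18 (decimal)
Compute 2116 mod 18 = 10
10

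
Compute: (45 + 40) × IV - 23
Convert IV (Roman numeral) → 4 (decimal)
Expression in decimal: (45 + 40) × 4 - 23
Parentheses first: 45 + 40 = 85
Multiply: 85 × 4 = 340
Subtract: 340 - 23 = 317
317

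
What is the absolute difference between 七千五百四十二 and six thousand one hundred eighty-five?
Convert 七千五百四十二 (Chinese numeral) → 7×1000 + 5×100 + 4×10 + 2 = 7542 (decimal)
Convert six thousand one hundred eighty-five (English words) → 6×1000 + 1×100 + 85 = 6185 (decimal)
Compute |7542 - 6185| = 1357
1357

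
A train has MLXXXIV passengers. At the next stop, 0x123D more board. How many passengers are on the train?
Convert MLXXXIV (Roman numeral) → 1000 + 50 + 10 + 10 + 10 + 4 = 1084 (decimal)
Convert 0x123D (hexadecimal) → 1×4096 + 2×256 + 3×16 + 13 = 4669 (decimal)
Compute 1084 + 4669 = 5753
5753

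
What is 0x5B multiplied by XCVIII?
Convert 0x5B (hexadecimal) → 5×16 + 11 = 91 (decimal)
Convert XCVIII (Roman numeral) → 90 + 5 + 1 + 1 + 1 = 98 (decimal)
Compute 91 × 98 = 8918
8918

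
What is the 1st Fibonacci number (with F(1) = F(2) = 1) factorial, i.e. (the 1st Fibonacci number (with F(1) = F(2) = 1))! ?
Convert the 1st Fibonacci number (with F(1) = F(2) = 1) (Fibonacci index) → 1 (decimal)
Compute 1! = 1
1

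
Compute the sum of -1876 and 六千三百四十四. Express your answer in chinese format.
Convert 六千三百四十四 (Chinese numeral) → 6×1000 + 3×100 + 4×10 + 4 = 6344 (decimal)
Compute -1876 + 6344 = 4468
Convert 4468 (decimal) → 4468 = 4×1000 + 4×100 + 6×10 + 8 → 四千四百六十八 (Chinese numeral)
四千四百六十八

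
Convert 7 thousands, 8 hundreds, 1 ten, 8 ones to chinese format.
Convert 7 thousands, 8 hundreds, 1 ten, 8 ones (place-value notation) → 7×1000 + 8×100 + 1×10 + 8 = 7818 (decimal)
Convert 7818 (decimal) → 7818 = 7×1000 + 8×100 + 1×10 + 8 → 七千八百一十八 (Chinese numeral)
七千八百一十八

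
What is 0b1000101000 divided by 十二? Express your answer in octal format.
Convert 0b1000101000 (binary) → 512 + 32 + 8 = 552 (decimal)
Convert 十二 (Chinese numeral) → 1×10 + 2 = 12 (decimal)
Compute 552 ÷ 12 = 46
Convert 46 (decimal) → 46 = 5×8 + 6 → 0o56 (octal)
0o56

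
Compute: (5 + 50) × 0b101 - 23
Convert 0b101 (binary) → 4 + 1 = 5 (decimal)
Expression in decimal: (5 + 50) × 5 - 23
Parentheses first: 5 + 50 = 55
Multiply: 55 × 5 = 275
Subtract: 275 - 23 = 252
252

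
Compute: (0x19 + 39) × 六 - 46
Convert 0x19 (hexadecimal) → 1×16 + 9 = 25 (decimal)
Convert 六 (Chinese numeral) → 6 (decimal)
Expression in decimal: (25 + 39) × 6 - 46
Parentheses first: 25 + 39 = 64
Multiply: 64 × 6 = 384
Subtract: 384 - 46 = 338
338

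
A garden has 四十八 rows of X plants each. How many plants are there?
Convert X (Roman numeral) → 10 (decimal)
Convert 四十八 (Chinese numeral) → 4×10 + 8 = 48 (decimal)
Compute 10 × 48 = 480
480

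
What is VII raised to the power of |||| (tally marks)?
Convert VII (Roman numeral) → 5 + 1 + 1 = 7 (decimal)
Convert |||| (tally marks) → 4 (decimal)
Compute 7 ^ 4 = 2401
2401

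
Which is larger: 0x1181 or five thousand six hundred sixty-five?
Convert 0x1181 (hexadecimal) → 1×4096 + 1×256 + 8×16 + 1 = 4481 (decimal)
Convert five thousand six hundred sixty-five (English words) → 5×1000 + 6×100 + 65 = 5665 (decimal)
Compare 4481 vs 5665: larger = 5665
5665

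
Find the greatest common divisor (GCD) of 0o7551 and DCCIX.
Convert 0o7551 (octal) → 7×512 + 5×64 + 5×8 + 1 = 3945 (decimal)
Convert DCCIX (Roman numeral) → 500 + 100 + 100 + 9 = 709 (decimal)
Compute gcd(3945, 709) = 1
1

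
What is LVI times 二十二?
Convert LVI (Roman numeral) → 50 + 5 + 1 = 56 (decimal)
Convert 二十二 (Chinese numeral) → 2×10 + 2 = 22 (decimal)
Compute 56 × 22 = 1232
1232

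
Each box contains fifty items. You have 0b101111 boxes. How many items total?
Convert fifty (English words) → 50 (decimal)
Convert 0b101111 (binary) → 32 + 8 + 4 + 2 + 1 = 47 (decimal)
Compute 50 × 47 = 2350
2350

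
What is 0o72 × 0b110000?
Convert 0o72 (octal) → 7×8 + 2 = 58 (decimal)
Convert 0b110000 (binary) → 32 + 16 = 48 (decimal)
Compute 58 × 48 = 2784
2784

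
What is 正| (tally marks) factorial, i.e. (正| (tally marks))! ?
Convert 正| (tally marks) → 5 + 1 = 6 (decimal)
Compute 6! = 720
720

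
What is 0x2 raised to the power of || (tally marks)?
Convert 0x2 (hexadecimal) → 2 (decimal)
Convert || (tally marks) → 2 (decimal)
Compute 2 ^ 2 = 4
4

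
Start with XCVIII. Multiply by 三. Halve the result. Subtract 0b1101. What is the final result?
Convert XCVIII (Roman numeral) → 90 + 5 + 1 + 1 + 1 = 98 (decimal)
Start: 98
Convert 三 (Chinese numeral) → 3 (decimal)
98 × 3 = 294
294 ÷ 2 = 147
Convert 0b1101 (binary) → 8 + 4 + 1 = 13 (decimal)
147 - 13 = 134
134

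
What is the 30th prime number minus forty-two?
The 30th prime number = 113
Convert forty-two (English words) → 42 (decimal)
Compute 113 - 42 = 71
71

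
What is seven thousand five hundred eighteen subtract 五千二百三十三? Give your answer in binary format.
Convert seven thousand five hundred eighteen (English words) → 7×1000 + 5×100 + 18 = 7518 (decimal)
Convert 五千二百三十三 (Chinese numeral) → 5×1000 + 2×100 + 3×10 + 3 = 5233 (decimal)
Compute 7518 - 5233 = 2285
Convert 2285 (decimal) → 2285 = 2048 + 128 + 64 + 32 + 8 + 4 + 1 → 0b100011101101 (binary)
0b100011101101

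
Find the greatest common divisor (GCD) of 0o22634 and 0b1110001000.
Convert 0o22634 (octal) → 2×4096 + 2×512 + 6×64 + 3×8 + 4 = 9628 (decimal)
Convert 0b1110001000 (binary) → 512 + 256 + 128 + 8 = 904 (decimal)
Compute gcd(9628, 904) = 4
4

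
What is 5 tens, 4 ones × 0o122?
Convert 5 tens, 4 ones (place-value notation) → 5×10 + 4 = 54 (decimal)
Convert 0o122 (octal) → 1×64 + 2×8 + 2 = 82 (decimal)
Compute 54 × 82 = 4428
4428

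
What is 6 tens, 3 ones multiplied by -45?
Convert 6 tens, 3 ones (place-value notation) → 6×10 + 3 = 63 (decimal)
Compute 63 × -45 = -2835
-2835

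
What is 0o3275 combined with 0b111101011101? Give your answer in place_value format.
Convert 0o3275 (octal) → 3×512 + 2×64 + 7×8 + 5 = 1725 (decimal)
Convert 0b111101011101 (binary) → 2048 + 1024 + 512 + 256 + 64 + 16 + 8 + 4 + 1 = 3933 (decimal)
Compute 1725 + 3933 = 5658
Convert 5658 (decimal) → 5658 = 5×1000 + 6×100 + 5×10 + 8 → 5 thousands, 6 hundreds, 5 tens, 8 ones (place-value notation)
5 thousands, 6 hundreds, 5 tens, 8 ones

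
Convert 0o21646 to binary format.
Convert 0o21646 (octal) → 2×4096 + 1×512 + 6×64 + 4×8 + 6 = 9126 (decimal)
Convert 9126 (decimal) → 9126 = 8192 + 512 + 256 + 128 + 32 + 4 + 2 → 0b10001110100110 (binary)
0b10001110100110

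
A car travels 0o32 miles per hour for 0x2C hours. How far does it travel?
Convert 0o32 (octal) → 3×8 + 2 = 26 (decimal)
Convert 0x2C (hexadecimal) → 2×16 + 12 = 44 (decimal)
Compute 26 × 44 = 1144
1144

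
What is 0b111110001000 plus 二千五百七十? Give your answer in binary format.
Convert 0b111110001000 (binary) → 2048 + 1024 + 512 + 256 + 128 + 8 = 3976 (decimal)
Convert 二千五百七十 (Chinese numeral) → 2×1000 + 5×100 + 7×10 = 2570 (decimal)
Compute 3976 + 2570 = 6546
Convert 6546 (decimal) → 6546 = 4096 + 2048 + 256 + 128 + 16 + 2 → 0b1100110010010 (binary)
0b1100110010010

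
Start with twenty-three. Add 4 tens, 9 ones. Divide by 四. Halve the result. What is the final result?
Convert twenty-three (English words) → 23 (decimal)
Start: 23
Convert 4 tens, 9 ones (place-value notation) → 4×10 + 9 = 49 (decimal)
23 + 49 = 72
Convert 四 (Chinese numeral) → 4 (decimal)
72 ÷ 4 = 18
18 ÷ 2 = 9
9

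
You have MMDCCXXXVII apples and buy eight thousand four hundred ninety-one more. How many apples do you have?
Convert MMDCCXXXVII (Roman numeral) → 1000 + 1000 + 500 + 100 + 100 + 10 + 10 + 10 + 5 + 1 + 1 = 2737 (decimal)
Convert eight thousand four hundred ninety-one (English words) → 8×1000 + 4×100 + 91 = 8491 (decimal)
Compute 2737 + 8491 = 11228
11228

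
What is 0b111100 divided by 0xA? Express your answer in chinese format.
Convert 0b111100 (binary) → 32 + 16 + 8 + 4 = 60 (decimal)
Convert 0xA (hexadecimal) → 10 (decimal)
Compute 60 ÷ 10 = 6
Convert 6 (decimal) → 六 (Chinese numeral)
六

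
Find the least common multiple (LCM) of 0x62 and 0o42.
Convert 0x62 (hexadecimal) → 6×16 + 2 = 98 (decimal)
Convert 0o42 (octal) → 4×8 + 2 = 34 (decimal)
Compute lcm(98, 34) = 1666
1666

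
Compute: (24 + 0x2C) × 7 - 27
Convert 0x2C (hexadecimal) → 2×16 + 12 = 44 (decimal)
Expression in decimal: (24 + 44) × 7 - 27
Parentheses first: 24 + 44 = 68
Multiply: 68 × 7 = 476
Subtract: 476 - 27 = 449
449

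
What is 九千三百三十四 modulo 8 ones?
Convert 九千三百三十四 (Chinese numeral) → 9×1000 + 3×100 + 3×10 + 4 = 9334 (decimal)
Convert 8 ones (place-value notation) → 8 (decimal)
Compute 9334 mod 8 = 6
6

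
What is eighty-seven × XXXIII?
Convert eighty-seven (English words) → 87 (decimal)
Convert XXXIII (Roman numeral) → 10 + 10 + 10 + 1 + 1 + 1 = 33 (decimal)
Compute 87 × 33 = 2871
2871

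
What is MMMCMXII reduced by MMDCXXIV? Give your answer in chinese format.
Convert MMMCMXII (Roman numeral) → 1000 + 1000 + 1000 + 900 + 10 + 1 + 1 = 3912 (decimal)
Convert MMDCXXIV (Roman numeral) → 1000 + 1000 + 500 + 100 + 10 + 10 + 4 = 2624 (decimal)
Compute 3912 - 2624 = 1288
Convert 1288 (decimal) → 1288 = 1×1000 + 2×100 + 8×10 + 8 → 一千二百八十八 (Chinese numeral)
一千二百八十八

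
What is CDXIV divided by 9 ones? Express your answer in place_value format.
Convert CDXIV (Roman numeral) → 400 + 10 + 4 = 414 (decimal)
Convert 9 ones (place-value notation) → 9 (decimal)
Compute 414 ÷ 9 = 46
Convert 46 (decimal) → 46 = 4×10 + 6 → 4 tens, 6 ones (place-value notation)
4 tens, 6 ones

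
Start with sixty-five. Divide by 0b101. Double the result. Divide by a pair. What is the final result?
Convert sixty-five (English words) → 65 (decimal)
Start: 65
Convert 0b101 (binary) → 4 + 1 = 5 (decimal)
65 ÷ 5 = 13
13 × 2 = 26
Convert a pair (colloquial) → 2 (decimal)
26 ÷ 2 = 13
13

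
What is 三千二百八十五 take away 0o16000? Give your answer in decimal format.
Convert 三千二百八十五 (Chinese numeral) → 3×1000 + 2×100 + 8×10 + 5 = 3285 (decimal)
Convert 0o16000 (octal) → 1×4096 + 6×512 = 7168 (decimal)
Compute 3285 - 7168 = -3883
-3883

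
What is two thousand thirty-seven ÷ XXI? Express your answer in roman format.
Convert two thousand thirty-seven (English words) → 2×1000 + 37 = 2037 (decimal)
Convert XXI (Roman numeral) → 10 + 10 + 1 = 21 (decimal)
Compute 2037 ÷ 21 = 97
Convert 97 (decimal) → 97 = 90 + 5 + 1 + 1 → XCVII (Roman numeral)
XCVII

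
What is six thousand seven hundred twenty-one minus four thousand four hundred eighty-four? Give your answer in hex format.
Convert six thousand seven hundred twenty-one (English words) → 6×1000 + 7×100 + 21 = 6721 (decimal)
Convert four thousand four hundred eighty-four (English words) → 4×1000 + 4×100 + 84 = 4484 (decimal)
Compute 6721 - 4484 = 2237
Convert 2237 (decimal) → 2237 = 8×256 + 11×16 + 13 → 0x8BD (hexadecimal)
0x8BD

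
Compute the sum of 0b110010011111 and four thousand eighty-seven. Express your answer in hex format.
Convert 0b110010011111 (binary) → 2048 + 1024 + 128 + 16 + 8 + 4 + 2 + 1 = 3231 (decimal)
Convert four thousand eighty-seven (English words) → 4×1000 + 87 = 4087 (decimal)
Compute 3231 + 4087 = 7318
Convert 7318 (decimal) → 7318 = 1×4096 + 12×256 + 9×16 + 6 → 0x1C96 (hexadecimal)
0x1C96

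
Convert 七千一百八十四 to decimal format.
Convert 七千一百八十四 (Chinese numeral) → 7×1000 + 1×100 + 8×10 + 4 = 7184 (decimal)
7184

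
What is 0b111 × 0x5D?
Convert 0b111 (binary) → 4 + 2 + 1 = 7 (decimal)
Convert 0x5D (hexadecimal) → 5×16 + 13 = 93 (decimal)
Compute 7 × 93 = 651
651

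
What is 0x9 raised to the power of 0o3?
Convert 0x9 (hexadecimal) → 9 (decimal)
Convert 0o3 (octal) → 3 (decimal)
Compute 9 ^ 3 = 729
729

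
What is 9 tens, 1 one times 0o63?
Convert 9 tens, 1 one (place-value notation) → 9×10 + 1 = 91 (decimal)
Convert 0o63 (octal) → 6×8 + 3 = 51 (decimal)
Compute 91 × 51 = 4641
4641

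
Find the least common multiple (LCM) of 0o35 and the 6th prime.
Convert 0o35 (octal) → 3×8 + 5 = 29 (decimal)
Convert the 6th prime (prime index) → 13 (decimal)
Compute lcm(29, 13) = 377
377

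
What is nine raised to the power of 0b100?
Convert nine (English words) → 9 (decimal)
Convert 0b100 (binary) → 4 (decimal)
Compute 9 ^ 4 = 6561
6561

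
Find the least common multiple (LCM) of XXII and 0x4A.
Convert XXII (Roman numeral) → 10 + 10 + 1 + 1 = 22 (decimal)
Convert 0x4A (hexadecimal) → 4×16 + 10 = 74 (decimal)
Compute lcm(22, 74) = 814
814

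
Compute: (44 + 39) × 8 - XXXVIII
Convert XXXVIII (Roman numeral) → 10 + 10 + 10 + 5 + 1 + 1 + 1 = 38 (decimal)
Expression in decimal: (44 + 39) × 8 - 38
Parentheses first: 44 + 39 = 83
Multiply: 83 × 8 = 664
Subtract: 664 - 38 = 626
626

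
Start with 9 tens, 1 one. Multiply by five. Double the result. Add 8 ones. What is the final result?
Convert 9 tens, 1 one (place-value notation) → 9×10 + 1 = 91 (decimal)
Start: 91
Convert five (English words) → 5 (decimal)
91 × 5 = 455
455 × 2 = 910
Convert 8 ones (place-value notation) → 8 (decimal)
910 + 8 = 918
918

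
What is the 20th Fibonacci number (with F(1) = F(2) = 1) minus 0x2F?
The 20th Fibonacci number (with F(1) = F(2) = 1) = 6765
Convert 0x2F (hexadecimal) → 2×16 + 15 = 47 (decimal)
Compute 6765 - 47 = 6718
6718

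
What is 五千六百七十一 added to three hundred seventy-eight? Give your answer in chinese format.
Convert 五千六百七十一 (Chinese numeral) → 5×1000 + 6×100 + 7×10 + 1 = 5671 (decimal)
Convert three hundred seventy-eight (English words) → 3×100 + 78 = 378 (decimal)
Compute 5671 + 378 = 6049
Convert 6049 (decimal) → 6049 = 6×1000 + 4×10 + 9 → 六千零四十九 (Chinese numeral)
六千零四十九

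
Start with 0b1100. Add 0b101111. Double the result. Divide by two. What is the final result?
Convert 0b1100 (binary) → 8 + 4 = 12 (decimal)
Start: 12
Convert 0b101111 (binary) → 32 + 8 + 4 + 2 + 1 = 47 (decimal)
12 + 47 = 59
59 × 2 = 118
Convert two (English words) → 2 (decimal)
118 ÷ 2 = 59
59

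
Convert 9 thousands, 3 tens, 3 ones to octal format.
Convert 9 thousands, 3 tens, 3 ones (place-value notation) → 9×1000 + 3×10 + 3 = 9033 (decimal)
Convert 9033 (decimal) → 9033 = 2×4096 + 1×512 + 5×64 + 1×8 + 1 → 0o21511 (octal)
0o21511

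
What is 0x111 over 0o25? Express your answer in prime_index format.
Convert 0x111 (hexadecimal) → 1×256 + 1×16 + 1 = 273 (decimal)
Convert 0o25 (octal) → 2×8 + 5 = 21 (decimal)
Compute 273 ÷ 21 = 13
Convert 13 (decimal) → the 6th prime (prime index)
the 6th prime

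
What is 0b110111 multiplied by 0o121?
Convert 0b110111 (binary) → 32 + 16 + 4 + 2 + 1 = 55 (decimal)
Convert 0o121 (octal) → 1×64 + 2×8 + 1 = 81 (decimal)
Compute 55 × 81 = 4455
4455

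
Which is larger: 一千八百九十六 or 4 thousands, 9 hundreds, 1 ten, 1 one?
Convert 一千八百九十六 (Chinese numeral) → 1×1000 + 8×100 + 9×10 + 6 = 1896 (decimal)
Convert 4 thousands, 9 hundreds, 1 ten, 1 one (place-value notation) → 4×1000 + 9×100 + 1×10 + 1 = 4911 (decimal)
Compare 1896 vs 4911: larger = 4911
4911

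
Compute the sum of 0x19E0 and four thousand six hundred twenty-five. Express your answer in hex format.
Convert 0x19E0 (hexadecimal) → 1×4096 + 9×256 + 14×16 = 6624 (decimal)
Convert four thousand six hundred twenty-five (English words) → 4×1000 + 6×100 + 25 = 4625 (decimal)
Compute 6624 + 4625 = 11249
Convert 11249 (decimal) → 11249 = 2×4096 + 11×256 + 15×16 + 1 → 0x2BF1 (hexadecimal)
0x2BF1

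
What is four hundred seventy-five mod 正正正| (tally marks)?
Convert four hundred seventy-five (English words) → 4×100 + 75 = 475 (decimal)
Convert 正正正| (tally marks) → 5 + 5 + 5 + 1 = 16 (decimal)
Compute 475 mod 16 = 11
11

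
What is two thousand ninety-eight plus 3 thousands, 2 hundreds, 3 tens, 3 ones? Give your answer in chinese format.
Convert two thousand ninety-eight (English words) → 2×1000 + 98 = 2098 (decimal)
Convert 3 thousands, 2 hundreds, 3 tens, 3 ones (place-value notation) → 3×1000 + 2×100 + 3×10 + 3 = 3233 (decimal)
Compute 2098 + 3233 = 5331
Convert 5331 (decimal) → 5331 = 5×1000 + 3×100 + 3×10 + 1 → 五千三百三十一 (Chinese numeral)
五千三百三十一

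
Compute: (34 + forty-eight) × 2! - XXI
Convert forty-eight (English words) → 48 (decimal)
Convert 2! (factorial) → 2 (decimal)
Convert XXI (Roman numeral) → 10 + 10 + 1 = 21 (decimal)
Expression in decimal: (34 + 48) × 2 - 21
Parentheses first: 34 + 48 = 82
Multiply: 82 × 2 = 164
Subtract: 164 - 21 = 143
143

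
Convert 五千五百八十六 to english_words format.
Convert 五千五百八十六 (Chinese numeral) → 5×1000 + 5×100 + 8×10 + 6 = 5586 (decimal)
Convert 5586 (decimal) → 5586 = 5×1000 + 5×100 + 86 → five thousand five hundred eighty-six (English words)
five thousand five hundred eighty-six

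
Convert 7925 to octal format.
Convert 7925 (decimal) → 7925 = 1×4096 + 7×512 + 3×64 + 6×8 + 5 → 0o17365 (octal)
0o17365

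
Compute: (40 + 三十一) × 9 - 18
Convert 三十一 (Chinese numeral) → 3×10 + 1 = 31 (decimal)
Expression in decimal: (40 + 31) × 9 - 18
Parentheses first: 40 + 31 = 71
Multiply: 71 × 9 = 639
Subtract: 639 - 18 = 621
621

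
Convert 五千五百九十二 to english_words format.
Convert 五千五百九十二 (Chinese numeral) → 5×1000 + 5×100 + 9×10 + 2 = 5592 (decimal)
Convert 5592 (decimal) → 5592 = 5×1000 + 5×100 + 92 → five thousand five hundred ninety-two (English words)
five thousand five hundred ninety-two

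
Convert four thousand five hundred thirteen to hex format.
Convert four thousand five hundred thirteen (English words) → 4×1000 + 5×100 + 13 = 4513 (decimal)
Convert 4513 (decimal) → 4513 = 1×4096 + 1×256 + 10×16 + 1 → 0x11A1 (hexadecimal)
0x11A1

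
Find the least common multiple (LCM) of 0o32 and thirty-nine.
Convert 0o32 (octal) → 3×8 + 2 = 26 (decimal)
Convert thirty-nine (English words) → 39 (decimal)
Compute lcm(26, 39) = 78
78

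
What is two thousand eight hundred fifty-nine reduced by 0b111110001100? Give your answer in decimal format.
Convert two thousand eight hundred fifty-nine (English words) → 2×1000 + 8×100 + 59 = 2859 (decimal)
Convert 0b111110001100 (binary) → 2048 + 1024 + 512 + 256 + 128 + 8 + 4 = 3980 (decimal)
Compute 2859 - 3980 = -1121
-1121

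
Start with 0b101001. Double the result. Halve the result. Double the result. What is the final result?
Convert 0b101001 (binary) → 32 + 8 + 1 = 41 (decimal)
Start: 41
41 × 2 = 82
82 ÷ 2 = 41
41 × 2 = 82
82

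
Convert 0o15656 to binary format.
Convert 0o15656 (octal) → 1×4096 + 5×512 + 6×64 + 5×8 + 6 = 7086 (decimal)
Convert 7086 (decimal) → 7086 = 4096 + 2048 + 512 + 256 + 128 + 32 + 8 + 4 + 2 → 0b1101110101110 (binary)
0b1101110101110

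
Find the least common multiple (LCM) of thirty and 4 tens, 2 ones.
Convert thirty (English words) → 30 (decimal)
Convert 4 tens, 2 ones (place-value notation) → 4×10 + 2 = 42 (decimal)
Compute lcm(30, 42) = 210
210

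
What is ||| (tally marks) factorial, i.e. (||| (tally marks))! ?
Convert ||| (tally marks) → 3 (decimal)
Compute 3! = 6
6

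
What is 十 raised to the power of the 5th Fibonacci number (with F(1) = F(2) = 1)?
Convert 十 (Chinese numeral) → 1×10 = 10 (decimal)
Convert the 5th Fibonacci number (with F(1) = F(2) = 1) (Fibonacci index) → 1, 1, 2, 3, 5 → 5 (decimal)
Compute 10 ^ 5 = 100000
100000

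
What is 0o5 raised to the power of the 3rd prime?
Convert 0o5 (octal) → 5 (decimal)
Convert the 3rd prime (prime index) → 5 (decimal)
Compute 5 ^ 5 = 3125
3125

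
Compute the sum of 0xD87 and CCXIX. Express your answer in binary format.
Convert 0xD87 (hexadecimal) → 13×256 + 8×16 + 7 = 3463 (decimal)
Convert CCXIX (Roman numeral) → 100 + 100 + 10 + 9 = 219 (decimal)
Compute 3463 + 219 = 3682
Convert 3682 (decimal) → 3682 = 2048 + 1024 + 512 + 64 + 32 + 2 → 0b111001100010 (binary)
0b111001100010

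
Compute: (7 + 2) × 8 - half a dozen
Convert half a dozen (colloquial) → 6 (decimal)
Expression in decimal: (7 + 2) × 8 - 6
Parentheses first: 7 + 2 = 9
Multiply: 9 × 8 = 72
Subtract: 72 - 6 = 66
66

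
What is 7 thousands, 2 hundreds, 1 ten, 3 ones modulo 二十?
Convert 7 thousands, 2 hundreds, 1 ten, 3 ones (place-value notation) → 7×1000 + 2×100 + 1×10 + 3 = 7213 (decimal)
Convert 二十 (Chinese numeral) → 2×10 = 20 (decimal)
Compute 7213 mod 20 = 13
13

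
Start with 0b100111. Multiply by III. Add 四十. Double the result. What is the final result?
Convert 0b100111 (binary) → 32 + 4 + 2 + 1 = 39 (decimal)
Start: 39
Convert III (Roman numeral) → 1 + 1 + 1 = 3 (decimal)
39 × 3 = 117
Convert 四十 (Chinese numeral) → 4×10 = 40 (decimal)
117 + 40 = 157
157 × 2 = 314
314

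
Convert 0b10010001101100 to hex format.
Convert 0b10010001101100 (binary) → 8192 + 1024 + 64 + 32 + 8 + 4 = 9324 (decimal)
Convert 9324 (decimal) → 9324 = 2×4096 + 4×256 + 6×16 + 12 → 0x246C (hexadecimal)
0x246C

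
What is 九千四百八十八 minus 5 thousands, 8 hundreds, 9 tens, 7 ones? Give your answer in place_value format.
Convert 九千四百八十八 (Chinese numeral) → 9×1000 + 4×100 + 8×10 + 8 = 9488 (decimal)
Convert 5 thousands, 8 hundreds, 9 tens, 7 ones (place-value notation) → 5×1000 + 8×100 + 9×10 + 7 = 5897 (decimal)
Compute 9488 - 5897 = 3591
Convert 3591 (decimal) → 3591 = 3×1000 + 5×100 + 9×10 + 1 → 3 thousands, 5 hundreds, 9 tens, 1 one (place-value notation)
3 thousands, 5 hundreds, 9 tens, 1 one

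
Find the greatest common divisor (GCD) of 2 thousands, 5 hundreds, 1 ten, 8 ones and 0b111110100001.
Convert 2 thousands, 5 hundreds, 1 ten, 8 ones (place-value notation) → 2×1000 + 5×100 + 1×10 + 8 = 2518 (decimal)
Convert 0b111110100001 (binary) → 2048 + 1024 + 512 + 256 + 128 + 32 + 1 = 4001 (decimal)
Compute gcd(2518, 4001) = 1
1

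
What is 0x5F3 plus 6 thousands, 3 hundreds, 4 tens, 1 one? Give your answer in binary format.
Convert 0x5F3 (hexadecimal) → 5×256 + 15×16 + 3 = 1523 (decimal)
Convert 6 thousands, 3 hundreds, 4 tens, 1 one (place-value notation) → 6×1000 + 3×100 + 4×10 + 1 = 6341 (decimal)
Compute 1523 + 6341 = 7864
Convert 7864 (decimal) → 7864 = 4096 + 2048 + 1024 + 512 + 128 + 32 + 16 + 8 → 0b1111010111000 (binary)
0b1111010111000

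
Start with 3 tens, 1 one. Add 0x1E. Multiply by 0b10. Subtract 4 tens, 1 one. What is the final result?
Convert 3 tens, 1 one (place-value notation) → 3×10 + 1 = 31 (decimal)
Start: 31
Convert 0x1E (hexadecimal) → 1×16 + 14 = 30 (decimal)
31 + 30 = 61
Convert 0b10 (binary) → 2 (decimal)
61 × 2 = 122
Convert 4 tens, 1 one (place-value notation) → 4×10 + 1 = 41 (decimal)
122 - 41 = 81
81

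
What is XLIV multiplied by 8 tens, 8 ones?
Convert XLIV (Roman numeral) → 40 + 4 = 44 (decimal)
Convert 8 tens, 8 ones (place-value notation) → 8×10 + 8 = 88 (decimal)
Compute 44 × 88 = 3872
3872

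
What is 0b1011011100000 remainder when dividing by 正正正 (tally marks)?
Convert 0b1011011100000 (binary) → 4096 + 1024 + 512 + 128 + 64 + 32 = 5856 (decimal)
Convert 正正正 (tally marks) → 5 + 5 + 5 = 15 (decimal)
Compute 5856 mod 15 = 6
6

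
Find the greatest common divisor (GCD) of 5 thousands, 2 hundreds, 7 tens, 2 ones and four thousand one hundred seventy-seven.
Convert 5 thousands, 2 hundreds, 7 tens, 2 ones (place-value notation) → 5×1000 + 2×100 + 7×10 + 2 = 5272 (decimal)
Convert four thousand one hundred seventy-seven (English words) → 4×1000 + 1×100 + 77 = 4177 (decimal)
Compute gcd(5272, 4177) = 1
1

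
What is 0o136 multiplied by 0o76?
Convert 0o136 (octal) → 1×64 + 3×8 + 6 = 94 (decimal)
Convert 0o76 (octal) → 7×8 + 6 = 62 (decimal)
Compute 94 × 62 = 5828
5828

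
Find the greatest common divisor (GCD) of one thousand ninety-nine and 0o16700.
Convert one thousand ninety-nine (English words) → 1×1000 + 99 = 1099 (decimal)
Convert 0o16700 (octal) → 1×4096 + 6×512 + 7×64 = 7616 (decimal)
Compute gcd(1099, 7616) = 7
7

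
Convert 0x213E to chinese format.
Convert 0x213E (hexadecimal) → 2×4096 + 1×256 + 3×16 + 14 = 8510 (decimal)
Convert 8510 (decimal) → 8510 = 8×1000 + 5×100 + 1×10 → 八千五百一十 (Chinese numeral)
八千五百一十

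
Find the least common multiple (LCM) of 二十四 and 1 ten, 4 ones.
Convert 二十四 (Chinese numeral) → 2×10 + 4 = 24 (decimal)
Convert 1 ten, 4 ones (place-value notation) → 1×10 + 4 = 14 (decimal)
Compute lcm(24, 14) = 168
168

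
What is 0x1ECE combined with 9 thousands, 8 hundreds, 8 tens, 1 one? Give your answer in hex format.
Convert 0x1ECE (hexadecimal) → 1×4096 + 14×256 + 12×16 + 14 = 7886 (decimal)
Convert 9 thousands, 8 hundreds, 8 tens, 1 one (place-value notation) → 9×1000 + 8×100 + 8×10 + 1 = 9881 (decimal)
Compute 7886 + 9881 = 17767
Convert 17767 (decimal) → 17767 = 4×4096 + 5×256 + 6×16 + 7 → 0x4567 (hexadecimal)
0x4567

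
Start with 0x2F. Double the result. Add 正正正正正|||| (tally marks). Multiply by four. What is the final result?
Convert 0x2F (hexadecimal) → 2×16 + 15 = 47 (decimal)
Start: 47
47 × 2 = 94
Convert 正正正正正|||| (tally marks) → 5 + 5 + 5 + 5 + 5 + 4 = 29 (decimal)
94 + 29 = 123
Convert four (English words) → 4 (decimal)
123 × 4 = 492
492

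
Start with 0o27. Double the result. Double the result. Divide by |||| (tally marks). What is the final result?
Convert 0o27 (octal) → 2×8 + 7 = 23 (decimal)
Start: 23
23 × 2 = 46
46 × 2 = 92
Convert |||| (tally marks) → 4 (decimal)
92 ÷ 4 = 23
23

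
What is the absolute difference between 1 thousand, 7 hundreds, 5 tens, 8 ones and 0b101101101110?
Convert 1 thousand, 7 hundreds, 5 tens, 8 ones (place-value notation) → 1×1000 + 7×100 + 5×10 + 8 = 1758 (decimal)
Convert 0b101101101110 (binary) → 2048 + 512 + 256 + 64 + 32 + 8 + 4 + 2 = 2926 (decimal)
Compute |1758 - 2926| = 1168
1168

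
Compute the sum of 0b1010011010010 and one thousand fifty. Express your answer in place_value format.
Convert 0b1010011010010 (binary) → 4096 + 1024 + 128 + 64 + 16 + 2 = 5330 (decimal)
Convert one thousand fifty (English words) → 1×1000 + 50 = 1050 (decimal)
Compute 5330 + 1050 = 6380
Convert 6380 (decimal) → 6380 = 6×1000 + 3×100 + 8×10 → 6 thousands, 3 hundreds, 8 tens (place-value notation)
6 thousands, 3 hundreds, 8 tens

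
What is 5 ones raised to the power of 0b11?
Convert 5 ones (place-value notation) → 5 (decimal)
Convert 0b11 (binary) → 2 + 1 = 3 (decimal)
Compute 5 ^ 3 = 125
125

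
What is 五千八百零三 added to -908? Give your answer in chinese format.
Convert 五千八百零三 (Chinese numeral) → 5×1000 + 8×100 + 3 = 5803 (decimal)
Compute 5803 + -908 = 4895
Convert 4895 (decimal) → 4895 = 4×1000 + 8×100 + 9×10 + 5 → 四千八百九十五 (Chinese numeral)
四千八百九十五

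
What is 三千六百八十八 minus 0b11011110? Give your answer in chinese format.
Convert 三千六百八十八 (Chinese numeral) → 3×1000 + 6×100 + 8×10 + 8 = 3688 (decimal)
Convert 0b11011110 (binary) → 128 + 64 + 16 + 8 + 4 + 2 = 222 (decimal)
Compute 3688 - 222 = 3466
Convert 3466 (decimal) → 3466 = 3×1000 + 4×100 + 6×10 + 6 → 三千四百六十六 (Chinese numeral)
三千四百六十六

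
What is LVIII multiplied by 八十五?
Convert LVIII (Roman numeral) → 50 + 5 + 1 + 1 + 1 = 58 (decimal)
Convert 八十五 (Chinese numeral) → 8×10 + 5 = 85 (decimal)
Compute 58 × 85 = 4930
4930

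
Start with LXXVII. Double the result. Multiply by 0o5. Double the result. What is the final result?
Convert LXXVII (Roman numeral) → 50 + 10 + 10 + 5 + 1 + 1 = 77 (decimal)
Start: 77
77 × 2 = 154
Convert 0o5 (octal) → 5 (decimal)
154 × 5 = 770
770 × 2 = 1540
1540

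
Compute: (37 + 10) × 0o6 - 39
Convert 0o6 (octal) → 6 (decimal)
Expression in decimal: (37 + 10) × 6 - 39
Parentheses first: 37 + 10 = 47
Multiply: 47 × 6 = 282
Subtract: 282 - 39 = 243
243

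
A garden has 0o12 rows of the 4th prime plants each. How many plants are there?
Convert the 4th prime (prime index) → 7 (decimal)
Convert 0o12 (octal) → 1×8 + 2 = 10 (decimal)
Compute 7 × 10 = 70
70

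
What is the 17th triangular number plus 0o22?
The 17th triangular number = 17×18/2 = 153
Convert 0o22 (octal) → 2×8 + 2 = 18 (decimal)
Compute 153 + 18 = 171
171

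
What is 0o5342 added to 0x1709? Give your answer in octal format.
Convert 0o5342 (octal) → 5×512 + 3×64 + 4×8 + 2 = 2786 (decimal)
Convert 0x1709 (hexadecimal) → 1×4096 + 7×256 + 9 = 5897 (decimal)
Compute 2786 + 5897 = 8683
Convert 8683 (decimal) → 8683 = 2×4096 + 7×64 + 5×8 + 3 → 0o20753 (octal)
0o20753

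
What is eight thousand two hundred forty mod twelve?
Convert eight thousand two hundred forty (English words) → 8×1000 + 2×100 + 40 = 8240 (decimal)
Convert twelve (English words) → 12 (decimal)
Compute 8240 mod 12 = 8
8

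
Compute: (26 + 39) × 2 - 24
Parentheses first: 26 + 39 = 65
Multiply: 65 × 2 = 130
Subtract: 130 - 24 = 106
106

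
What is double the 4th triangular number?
The 4th triangular number = 4×5/2 = 10
Compute 10 × 2 = 20
20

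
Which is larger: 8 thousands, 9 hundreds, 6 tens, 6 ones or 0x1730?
Convert 8 thousands, 9 hundreds, 6 tens, 6 ones (place-value notation) → 8×1000 + 9×100 + 6×10 + 6 = 8966 (decimal)
Convert 0x1730 (hexadecimal) → 1×4096 + 7×256 + 3×16 = 5936 (decimal)
Compare 8966 vs 5936: larger = 8966
8966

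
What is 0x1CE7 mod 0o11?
Convert 0x1CE7 (hexadecimal) → 1×4096 + 12×256 + 14×16 + 7 = 7399 (decimal)
Convert 0o11 (octal) → 1×8 + 1 = 9 (decimal)
Compute 7399 mod 9 = 1
1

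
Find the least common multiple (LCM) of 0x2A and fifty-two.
Convert 0x2A (hexadecimal) → 2×16 + 10 = 42 (decimal)
Convert fifty-two (English words) → 52 (decimal)
Compute lcm(42, 52) = 1092
1092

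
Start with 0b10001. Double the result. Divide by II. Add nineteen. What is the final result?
Convert 0b10001 (binary) → 16 + 1 = 17 (decimal)
Start: 17
17 × 2 = 34
Convert II (Roman numeral) → 1 + 1 = 2 (decimal)
34 ÷ 2 = 17
Convert nineteen (English words) → 19 (decimal)
17 + 19 = 36
36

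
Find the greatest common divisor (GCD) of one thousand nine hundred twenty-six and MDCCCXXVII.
Convert one thousand nine hundred twenty-six (English words) → 1×1000 + 9×100 + 26 = 1926 (decimal)
Convert MDCCCXXVII (Roman numeral) → 1000 + 500 + 100 + 100 + 100 + 10 + 10 + 5 + 1 + 1 = 1827 (decimal)
Compute gcd(1926, 1827) = 9
9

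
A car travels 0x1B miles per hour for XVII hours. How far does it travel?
Convert 0x1B (hexadecimal) → 1×16 + 11 = 27 (decimal)
Convert XVII (Roman numeral) → 10 + 5 + 1 + 1 = 17 (decimal)
Compute 27 × 17 = 459
459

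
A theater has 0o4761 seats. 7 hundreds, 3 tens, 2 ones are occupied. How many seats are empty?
Convert 0o4761 (octal) → 4×512 + 7×64 + 6×8 + 1 = 2545 (decimal)
Convert 7 hundreds, 3 tens, 2 ones (place-value notation) → 7×100 + 3×10 + 2 = 732 (decimal)
Compute 2545 - 732 = 1813
1813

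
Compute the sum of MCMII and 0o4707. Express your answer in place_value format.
Convert MCMII (Roman numeral) → 1000 + 900 + 1 + 1 = 1902 (decimal)
Convert 0o4707 (octal) → 4×512 + 7×64 + 7 = 2503 (decimal)
Compute 1902 + 2503 = 4405
Convert 4405 (decimal) → 4405 = 4×1000 + 4×100 + 5 → 4 thousands, 4 hundreds, 5 ones (place-value notation)
4 thousands, 4 hundreds, 5 ones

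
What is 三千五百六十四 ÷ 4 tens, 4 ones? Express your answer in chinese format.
Convert 三千五百六十四 (Chinese numeral) → 3×1000 + 5×100 + 6×10 + 4 = 3564 (decimal)
Convert 4 tens, 4 ones (place-value notation) → 4×10 + 4 = 44 (decimal)
Compute 3564 ÷ 44 = 81
Convert 81 (decimal) → 81 = 8×10 + 1 → 八十一 (Chinese numeral)
八十一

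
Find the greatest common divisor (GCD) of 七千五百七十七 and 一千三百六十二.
Convert 七千五百七十七 (Chinese numeral) → 7×1000 + 5×100 + 7×10 + 7 = 7577 (decimal)
Convert 一千三百六十二 (Chinese numeral) → 1×1000 + 3×100 + 6×10 + 2 = 1362 (decimal)
Compute gcd(7577, 1362) = 1
1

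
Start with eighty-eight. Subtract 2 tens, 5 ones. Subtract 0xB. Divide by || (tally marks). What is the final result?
Convert eighty-eight (English words) → 88 (decimal)
Start: 88
Convert 2 tens, 5 ones (place-value notation) → 2×10 + 5 = 25 (decimal)
88 - 25 = 63
Convert 0xB (hexadecimal) → 11 (decimal)
63 - 11 = 52
Convert || (tally marks) → 2 (decimal)
52 ÷ 2 = 26
26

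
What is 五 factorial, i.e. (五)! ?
Convert 五 (Chinese numeral) → 5 (decimal)
Compute 5! = 120
120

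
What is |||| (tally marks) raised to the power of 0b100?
Convert |||| (tally marks) → 4 (decimal)
Convert 0b100 (binary) → 4 (decimal)
Compute 4 ^ 4 = 256
256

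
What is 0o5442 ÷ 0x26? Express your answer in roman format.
Convert 0o5442 (octal) → 5×512 + 4×64 + 4×8 + 2 = 2850 (decimal)
Convert 0x26 (hexadecimal) → 2×16 + 6 = 38 (decimal)
Compute 2850 ÷ 38 = 75
Convert 75 (decimal) → 75 = 50 + 10 + 10 + 5 → LXXV (Roman numeral)
LXXV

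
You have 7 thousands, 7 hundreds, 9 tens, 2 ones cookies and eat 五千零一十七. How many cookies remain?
Convert 7 thousands, 7 hundreds, 9 tens, 2 ones (place-value notation) → 7×1000 + 7×100 + 9×10 + 2 = 7792 (decimal)
Convert 五千零一十七 (Chinese numeral) → 5×1000 + 1×10 + 7 = 5017 (decimal)
Compute 7792 - 5017 = 2775
2775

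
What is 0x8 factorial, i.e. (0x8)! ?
Convert 0x8 (hexadecimal) → 8 (decimal)
Compute 8! = 40320
40320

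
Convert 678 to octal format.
Convert 678 (decimal) → 678 = 1×512 + 2×64 + 4×8 + 6 → 0o1246 (octal)
0o1246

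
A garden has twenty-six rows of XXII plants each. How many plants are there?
Convert XXII (Roman numeral) → 10 + 10 + 1 + 1 = 22 (decimal)
Convert twenty-six (English words) → 26 (decimal)
Compute 22 × 26 = 572
572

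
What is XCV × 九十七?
Convert XCV (Roman numeral) → 90 + 5 = 95 (decimal)
Convert 九十七 (Chinese numeral) → 9×10 + 7 = 97 (decimal)
Compute 95 × 97 = 9215
9215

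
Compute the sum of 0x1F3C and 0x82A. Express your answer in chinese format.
Convert 0x1F3C (hexadecimal) → 1×4096 + 15×256 + 3×16 + 12 = 7996 (decimal)
Convert 0x82A (hexadecimal) → 8×256 + 2×16 + 10 = 2090 (decimal)
Compute 7996 + 2090 = 10086
Convert 10086 (decimal) → 10086 = 1×10000 + 8×10 + 6 → 一万零八十六 (Chinese numeral)
一万零八十六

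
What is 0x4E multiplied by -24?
Convert 0x4E (hexadecimal) → 4×16 + 14 = 78 (decimal)
Compute 78 × -24 = -1872
-1872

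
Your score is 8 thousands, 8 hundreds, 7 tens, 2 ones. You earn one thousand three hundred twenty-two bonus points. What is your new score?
Convert 8 thousands, 8 hundreds, 7 tens, 2 ones (place-value notation) → 8×1000 + 8×100 + 7×10 + 2 = 8872 (decimal)
Convert one thousand three hundred twenty-two (English words) → 1×1000 + 3×100 + 22 = 1322 (decimal)
Compute 8872 + 1322 = 10194
10194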